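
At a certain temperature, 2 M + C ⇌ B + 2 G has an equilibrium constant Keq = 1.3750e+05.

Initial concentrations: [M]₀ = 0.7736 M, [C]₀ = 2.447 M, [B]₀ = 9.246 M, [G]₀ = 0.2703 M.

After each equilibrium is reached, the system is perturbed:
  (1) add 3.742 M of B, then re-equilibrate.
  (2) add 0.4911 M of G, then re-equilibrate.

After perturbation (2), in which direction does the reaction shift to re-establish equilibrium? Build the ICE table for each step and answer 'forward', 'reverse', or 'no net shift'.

Q₀ = 0.4613 vs Keq = 1.3750e+05 ⇒ Q<K, forward
Step 1:
                   M          C          B          G
  I           0.7736      2.447      9.246     0.2703
  C          -0.7676    -0.3838     0.3838     0.7676
  E         0.006047      2.063       9.63      1.038
  solve Keq expr → x = 0.3838; check Q = 1.3750e+05
Then add 3.742 M of B.
Step 2:
                   M          C          B          G
  I         0.006047      2.063      13.37      1.038
  C          0.00107 5.3511e-04 -5.3511e-04   -0.00107
  E         0.007117      2.064      13.37      1.037
  solve Keq expr → x = -5.3511e-04; check Q = 1.3750e+05
Then add 0.4911 M of G.
Step 3:
                   M          C          B          G
  I         0.007117      2.064      13.37      1.528
  C         0.003343   0.001672  -0.001672  -0.003343
  E          0.01046      2.065      13.37      1.525
  solve Keq expr → x = -0.001672; check Q = 1.3750e+05

Direction: reverse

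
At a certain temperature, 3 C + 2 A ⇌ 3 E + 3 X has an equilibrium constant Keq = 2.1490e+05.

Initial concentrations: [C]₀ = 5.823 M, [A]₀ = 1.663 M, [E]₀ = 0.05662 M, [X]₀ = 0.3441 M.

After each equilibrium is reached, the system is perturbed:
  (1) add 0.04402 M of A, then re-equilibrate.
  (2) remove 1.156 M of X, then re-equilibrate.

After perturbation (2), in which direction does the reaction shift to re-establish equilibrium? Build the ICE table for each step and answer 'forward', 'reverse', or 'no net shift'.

Q₀ = 1.3544e-08 vs Keq = 2.1490e+05 ⇒ Q<K, forward
Step 1:
                  C         A         E         X
  init        5.823     1.663   0.05662    0.3441
  Δ          -2.484    -1.656     2.484     2.484
  eq          3.339  0.006812     2.541     2.828
  solve Keq expr → x = 0.8281; check Q = 2.1490e+05
Then add 0.04402 M of A.
Step 2:
                  C         A         E         X
  init        3.339   0.05083     2.541     2.828
  Δ        -0.06494  -0.04329   0.06494   0.06494
  eq          3.274  0.007539     2.606     2.893
  solve Keq expr → x = 0.02165; check Q = 2.1490e+05
Then remove 1.156 M of X.
Step 3:
                  C         A         E         X
  init        3.274  0.007539     2.606     1.737
  Δ       -0.005987 -0.003991  0.005987  0.005987
  eq          3.268  0.003548     2.612     1.743
  solve Keq expr → x = 0.001996; check Q = 2.1490e+05

Direction: forward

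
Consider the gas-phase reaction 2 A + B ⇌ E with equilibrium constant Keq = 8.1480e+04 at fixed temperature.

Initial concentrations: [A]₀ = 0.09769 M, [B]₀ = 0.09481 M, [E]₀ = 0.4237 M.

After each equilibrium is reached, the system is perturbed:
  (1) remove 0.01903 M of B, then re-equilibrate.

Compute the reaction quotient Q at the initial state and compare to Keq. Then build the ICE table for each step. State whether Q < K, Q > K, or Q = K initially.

Q₀ = 468.3; Q < K (proceeds forward)

Q₀ = 468.3 vs Keq = 8.1480e+04 ⇒ Q<K, forward
Step 1:
                   A          B          E
  I          0.09769    0.09481     0.4237
  C         -0.08711   -0.04356    0.04356
  E          0.01058    0.05125     0.4673
  solve Keq expr → x = 0.04356; check Q = 8.1480e+04
Then remove 0.01903 M of B.
Step 2:
                   A          B          E
  I          0.01058    0.03222     0.4673
  C         0.002494   0.001247  -0.001247
  E          0.01307    0.03347      0.466
  solve Keq expr → x = -0.001247; check Q = 8.1480e+04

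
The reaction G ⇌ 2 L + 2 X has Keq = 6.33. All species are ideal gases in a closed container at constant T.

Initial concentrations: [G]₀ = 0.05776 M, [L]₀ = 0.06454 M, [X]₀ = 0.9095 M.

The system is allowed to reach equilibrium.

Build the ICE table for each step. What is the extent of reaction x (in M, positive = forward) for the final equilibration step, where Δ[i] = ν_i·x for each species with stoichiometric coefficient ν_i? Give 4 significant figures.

Q₀ = 0.05965 vs Keq = 6.33 ⇒ Q<K, forward
Step 1:
                  G         L         X
  init      0.05776   0.06454    0.9095
  Δ        -0.05302     0.106     0.106
  eq       0.004741    0.1706     1.016
  solve Keq expr → x = 0.05302; check Q = 6.33

x = 0.05302 M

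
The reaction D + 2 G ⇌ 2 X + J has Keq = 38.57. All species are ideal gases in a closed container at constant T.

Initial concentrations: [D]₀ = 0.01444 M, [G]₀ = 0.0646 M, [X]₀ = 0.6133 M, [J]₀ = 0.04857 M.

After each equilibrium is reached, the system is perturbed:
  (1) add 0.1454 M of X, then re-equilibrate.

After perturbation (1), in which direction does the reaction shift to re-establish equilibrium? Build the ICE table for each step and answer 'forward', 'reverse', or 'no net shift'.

Q₀ = 303.2 vs Keq = 38.57 ⇒ Q>K, reverse
Step 1:
                   D          G          X          J
  Initial    0.01444     0.0646     0.6133    0.04857
  Change     0.01604    0.03208   -0.03208   -0.01604
  Equil      0.03048    0.09668     0.5812    0.03253
  solve Keq expr → x = -0.01604; check Q = 38.57
Then add 0.1454 M of X.
Step 2:
                   D          G          X          J
  Initial    0.03048    0.09668     0.7266    0.03253
  Change    0.004101   0.008202  -0.008202  -0.004101
  Equil      0.03458     0.1049     0.7184    0.02843
  solve Keq expr → x = -0.004101; check Q = 38.57

Direction: reverse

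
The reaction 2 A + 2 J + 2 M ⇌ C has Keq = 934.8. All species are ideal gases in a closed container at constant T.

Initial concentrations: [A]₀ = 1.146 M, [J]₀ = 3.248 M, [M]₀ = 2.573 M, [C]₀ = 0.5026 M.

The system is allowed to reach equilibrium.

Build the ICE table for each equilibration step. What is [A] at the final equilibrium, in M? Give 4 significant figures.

Q₀ = 0.00548 vs Keq = 934.8 ⇒ Q<K, forward
Step 1:
                   A          J          M          C
  I            1.146      3.248      2.573     0.5026
  C           -1.135     -1.135     -1.135     0.5674
  E          0.01113      2.113      1.438       1.07
  solve Keq expr → x = 0.5674; check Q = 934.8

[A]_eq = 0.01113 M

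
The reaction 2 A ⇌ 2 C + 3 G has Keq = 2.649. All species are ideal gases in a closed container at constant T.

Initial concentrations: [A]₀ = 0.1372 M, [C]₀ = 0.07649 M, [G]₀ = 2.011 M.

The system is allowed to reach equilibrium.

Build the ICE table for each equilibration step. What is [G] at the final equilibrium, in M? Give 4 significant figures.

Q₀ = 2.528 vs Keq = 2.649 ⇒ Q<K, forward
Step 1:
                    A           C           G
  I            0.1372     0.07649       2.011
  C         -0.001094    0.001094     0.00164
  E            0.1361     0.07758       2.013
  solve Keq expr → x = 5.4682e-04; check Q = 2.649

[G]_eq = 2.013 M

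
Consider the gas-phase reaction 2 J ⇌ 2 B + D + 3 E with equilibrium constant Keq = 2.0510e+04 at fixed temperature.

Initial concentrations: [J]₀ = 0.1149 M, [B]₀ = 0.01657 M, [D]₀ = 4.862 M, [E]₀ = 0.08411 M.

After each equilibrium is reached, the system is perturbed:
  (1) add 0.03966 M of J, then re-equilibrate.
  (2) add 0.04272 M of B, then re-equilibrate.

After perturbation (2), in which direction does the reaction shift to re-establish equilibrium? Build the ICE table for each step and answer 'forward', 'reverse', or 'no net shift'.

Q₀ = 6.0168e-05 vs Keq = 2.0510e+04 ⇒ Q<K, forward
Step 1:
                  J         B         D         E
  Initial    0.1149   0.01657     4.862   0.08411
  Change    -0.1146    0.1146   0.05732     0.172
  Equil   2.6330e-04    0.1312     4.919    0.2561
  solve Keq expr → x = 0.05732; check Q = 2.0510e+04
Then add 0.03966 M of J.
Step 2:
                  J         B         D         E
  Initial   0.03992    0.1312     4.919    0.2561
  Change   -0.03945   0.03945   0.01973   0.05918
  Equil   4.6876e-04    0.1707     4.939    0.3152
  solve Keq expr → x = 0.01973; check Q = 2.0510e+04
Then add 0.04272 M of B.
Step 3:
                  J         B         D         E
  Initial 4.6876e-04    0.2134     4.939    0.3152
  Change  1.1653e-04 -1.1653e-04 -5.8265e-05 -1.7479e-04
  Equil   5.8529e-04    0.2133     4.939    0.3151
  solve Keq expr → x = -5.8265e-05; check Q = 2.0510e+04

Direction: reverse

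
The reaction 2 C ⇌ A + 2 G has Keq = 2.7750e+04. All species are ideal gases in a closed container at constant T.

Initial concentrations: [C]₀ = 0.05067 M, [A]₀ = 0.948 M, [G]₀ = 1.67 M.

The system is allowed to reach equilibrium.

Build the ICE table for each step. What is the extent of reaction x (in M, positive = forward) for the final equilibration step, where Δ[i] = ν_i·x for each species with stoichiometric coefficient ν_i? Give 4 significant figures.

Q₀ = 1030 vs Keq = 2.7750e+04 ⇒ Q<K, forward
Step 1:
                   C          A          G
  Initial    0.05067      0.948       1.67
  Change    -0.04057    0.02028    0.04057
  Equil       0.0101     0.9683      1.711
  solve Keq expr → x = 0.02028; check Q = 2.7750e+04

x = 0.02028 M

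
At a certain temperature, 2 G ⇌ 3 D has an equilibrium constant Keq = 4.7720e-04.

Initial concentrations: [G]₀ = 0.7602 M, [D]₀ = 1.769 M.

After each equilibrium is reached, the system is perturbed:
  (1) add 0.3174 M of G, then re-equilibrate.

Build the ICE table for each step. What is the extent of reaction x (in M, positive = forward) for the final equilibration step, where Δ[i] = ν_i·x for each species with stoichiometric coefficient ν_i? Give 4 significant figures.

x = 0.004249 M

Q₀ = 9.579 vs Keq = 4.7720e-04 ⇒ Q>K, reverse
Step 1:
                  G         D
  I          0.7602     1.769
  C           1.101    -1.651
  E           1.861    0.1182
  solve Keq expr → x = -0.5503; check Q = 4.7720e-04
Then add 0.3174 M of G.
Step 2:
                  G         D
  I           2.178    0.1182
  C       -0.008497   0.01275
  E            2.17     0.131
  solve Keq expr → x = 0.004249; check Q = 4.7720e-04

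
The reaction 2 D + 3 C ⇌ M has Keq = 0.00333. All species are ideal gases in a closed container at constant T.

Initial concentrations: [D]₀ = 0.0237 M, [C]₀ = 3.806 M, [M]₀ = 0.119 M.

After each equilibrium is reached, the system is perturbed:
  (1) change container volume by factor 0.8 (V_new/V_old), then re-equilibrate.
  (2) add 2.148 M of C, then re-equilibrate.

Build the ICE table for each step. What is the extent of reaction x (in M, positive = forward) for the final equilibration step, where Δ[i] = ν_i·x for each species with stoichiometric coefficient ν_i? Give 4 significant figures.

x = 0.02537 M

Q₀ = 3.843 vs Keq = 0.00333 ⇒ Q>K, reverse
Step 1:
                   D          C          M
  Initial     0.0237      3.806      0.119
  Change       0.212     0.3181     -0.106
  Equil       0.2357      4.124    0.01298
  solve Keq expr → x = -0.106; check Q = 0.00333
Then change container volume by factor 0.8 (V_new/V_old).
Step 2:
                   D          C          M
  Initial     0.2947      5.155    0.01623
  Change    -0.02987   -0.04481    0.01494
  Equil       0.2648       5.11    0.03116
  solve Keq expr → x = 0.01494; check Q = 0.00333
Then add 2.148 M of C.
Step 3:
                   D          C          M
  Initial     0.2648      7.258    0.03116
  Change    -0.05074   -0.07611    0.02537
  Equil       0.2141      7.182    0.05653
  solve Keq expr → x = 0.02537; check Q = 0.00333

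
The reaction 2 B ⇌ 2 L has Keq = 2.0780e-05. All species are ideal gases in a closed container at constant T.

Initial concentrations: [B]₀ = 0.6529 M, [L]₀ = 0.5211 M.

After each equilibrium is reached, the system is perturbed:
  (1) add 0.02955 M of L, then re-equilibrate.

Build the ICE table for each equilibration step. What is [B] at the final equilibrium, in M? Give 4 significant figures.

Q₀ = 0.637 vs Keq = 2.0780e-05 ⇒ Q>K, reverse
Step 1:
                   B          L
  I           0.6529     0.5211
  C           0.5158    -0.5158
  E            1.169   0.005327
  solve Keq expr → x = -0.2579; check Q = 2.0780e-05
Then add 0.02955 M of L.
Step 2:
                   B          L
  I            1.169    0.03488
  C          0.02942   -0.02942
  E            1.198   0.005461
  solve Keq expr → x = -0.01471; check Q = 2.0780e-05

[B]_eq = 1.198 M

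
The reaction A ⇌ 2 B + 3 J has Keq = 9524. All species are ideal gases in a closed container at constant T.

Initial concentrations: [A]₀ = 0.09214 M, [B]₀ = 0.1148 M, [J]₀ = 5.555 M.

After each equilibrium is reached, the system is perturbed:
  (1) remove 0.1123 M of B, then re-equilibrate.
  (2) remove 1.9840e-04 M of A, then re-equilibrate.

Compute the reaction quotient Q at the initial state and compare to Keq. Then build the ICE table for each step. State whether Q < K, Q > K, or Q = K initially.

Q₀ = 24.52 vs Keq = 9524 ⇒ Q<K, forward
Step 1:
                    A           B           J
  I           0.09214      0.1148       5.555
  C          -0.09033      0.1807       0.271
  E          0.001812      0.2955       5.826
  solve Keq expr → x = 0.09033; check Q = 9524
Then remove 0.1123 M of B.
Step 2:
                    A           B           J
  I          0.001812      0.1832       5.826
  C         -0.001098    0.002196    0.003294
  E        7.1452e-04      0.1854       5.829
  solve Keq expr → x = 0.001098; check Q = 9524
Then remove 1.9840e-04 M of A.
Step 3:
                    A           B           J
  I        5.1612e-04      0.1854       5.829
  C        1.9518e-04 -3.9036e-04 -5.8554e-04
  E        7.1130e-04       0.185       5.829
  solve Keq expr → x = -1.9518e-04; check Q = 9524

Q₀ = 24.52; Q < K (proceeds forward)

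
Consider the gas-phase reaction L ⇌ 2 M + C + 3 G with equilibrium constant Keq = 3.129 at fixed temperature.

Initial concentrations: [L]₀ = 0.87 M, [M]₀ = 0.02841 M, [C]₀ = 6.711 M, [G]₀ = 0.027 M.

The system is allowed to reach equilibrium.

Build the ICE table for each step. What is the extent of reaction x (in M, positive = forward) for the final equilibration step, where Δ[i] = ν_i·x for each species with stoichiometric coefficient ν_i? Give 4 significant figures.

Q₀ = 1.2255e-07 vs Keq = 3.129 ⇒ Q<K, forward
Step 1:
                  L         M         C         G
  Initial      0.87   0.02841     6.711     0.027
  Change    -0.2884    0.5767    0.2884    0.8651
  Equil      0.5816    0.6052     6.999    0.8921
  solve Keq expr → x = 0.2884; check Q = 3.129

x = 0.2884 M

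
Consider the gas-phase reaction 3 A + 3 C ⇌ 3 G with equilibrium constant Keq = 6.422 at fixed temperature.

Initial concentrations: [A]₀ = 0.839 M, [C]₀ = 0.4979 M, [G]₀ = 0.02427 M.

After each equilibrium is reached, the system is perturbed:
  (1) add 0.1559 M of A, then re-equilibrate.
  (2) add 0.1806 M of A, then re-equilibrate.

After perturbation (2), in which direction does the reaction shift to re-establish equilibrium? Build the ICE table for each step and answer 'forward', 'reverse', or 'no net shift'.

Q₀ = 1.9611e-04 vs Keq = 6.422 ⇒ Q<K, forward
Step 1:
                  A         C         G
  I           0.839    0.4979   0.02427
  C         -0.2489   -0.2489    0.2489
  E          0.5901     0.249    0.2731
  solve Keq expr → x = 0.08296; check Q = 6.422
Then add 0.1559 M of A.
Step 2:
                  A         C         G
  I           0.746     0.249    0.2731
  C        -0.02576  -0.02576   0.02576
  E          0.7203    0.2233    0.2989
  solve Keq expr → x = 0.008586; check Q = 6.422
Then add 0.1806 M of A.
Step 3:
                  A         C         G
  I          0.9009    0.2233    0.2989
  C        -0.02462  -0.02462   0.02462
  E          0.8762    0.1986    0.3235
  solve Keq expr → x = 0.008208; check Q = 6.422

Direction: forward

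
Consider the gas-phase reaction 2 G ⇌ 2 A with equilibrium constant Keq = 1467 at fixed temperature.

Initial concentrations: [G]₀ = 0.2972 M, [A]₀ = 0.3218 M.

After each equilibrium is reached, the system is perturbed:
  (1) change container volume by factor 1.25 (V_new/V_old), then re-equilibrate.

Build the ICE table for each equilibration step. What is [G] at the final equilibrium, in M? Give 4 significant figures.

[G]_eq = 0.0126 M

Q₀ = 1.172 vs Keq = 1467 ⇒ Q<K, forward
Step 1:
                  G         A
  init       0.2972    0.3218
  Δ         -0.2814    0.2814
  eq        0.01575    0.6032
  solve Keq expr → x = 0.1407; check Q = 1467
Then change container volume by factor 1.25 (V_new/V_old).
Step 2:
                  G         A
  init       0.0126    0.4826
  Δ               0         0
  eq         0.0126    0.4826
  solve Keq expr → x = 0; check Q = 1467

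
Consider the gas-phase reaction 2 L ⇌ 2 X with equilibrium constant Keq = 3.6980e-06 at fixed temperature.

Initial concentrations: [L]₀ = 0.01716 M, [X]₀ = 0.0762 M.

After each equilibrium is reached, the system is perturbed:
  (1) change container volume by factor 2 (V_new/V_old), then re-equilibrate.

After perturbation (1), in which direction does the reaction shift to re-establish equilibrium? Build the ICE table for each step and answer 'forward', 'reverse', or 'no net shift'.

Q₀ = 19.72 vs Keq = 3.6980e-06 ⇒ Q>K, reverse
Step 1:
                  L         X
  Initial   0.01716    0.0762
  Change    0.07602  -0.07602
  Equil     0.09318 1.7919e-04
  solve Keq expr → x = -0.03801; check Q = 3.6980e-06
Then change container volume by factor 2 (V_new/V_old).
Step 2:
                  L         X
  Initial   0.04659 8.9594e-05
  Change          0         0
  Equil     0.04659 8.9594e-05
  solve Keq expr → x = 0; check Q = 3.6980e-06

Direction: no net shift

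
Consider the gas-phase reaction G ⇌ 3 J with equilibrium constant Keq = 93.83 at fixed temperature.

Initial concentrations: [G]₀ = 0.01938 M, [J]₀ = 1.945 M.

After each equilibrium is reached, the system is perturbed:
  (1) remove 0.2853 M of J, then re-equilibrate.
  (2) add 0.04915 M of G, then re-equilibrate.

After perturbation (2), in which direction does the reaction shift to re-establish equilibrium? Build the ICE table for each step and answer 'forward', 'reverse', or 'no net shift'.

Q₀ = 379.7 vs Keq = 93.83 ⇒ Q>K, reverse
Step 1:
                  G         J
  init      0.01938     1.945
  Δ          0.0441   -0.1323
  eq        0.06348     1.813
  solve Keq expr → x = -0.0441; check Q = 93.83
Then remove 0.2853 M of J.
Step 2:
                  G         J
  init      0.06348     1.527
  Δ        -0.02068   0.06205
  eq         0.0428     1.589
  solve Keq expr → x = 0.02068; check Q = 93.83
Then add 0.04915 M of G.
Step 3:
                  G         J
  init      0.09195     1.589
  Δ        -0.03899     0.117
  eq        0.05296     1.706
  solve Keq expr → x = 0.03899; check Q = 93.83

Direction: forward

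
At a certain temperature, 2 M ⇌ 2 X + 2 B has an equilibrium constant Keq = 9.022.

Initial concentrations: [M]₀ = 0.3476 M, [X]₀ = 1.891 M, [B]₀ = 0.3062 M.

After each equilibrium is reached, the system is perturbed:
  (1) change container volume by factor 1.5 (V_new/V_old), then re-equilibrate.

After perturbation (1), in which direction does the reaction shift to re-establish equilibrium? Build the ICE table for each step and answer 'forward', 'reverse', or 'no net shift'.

Direction: forward

Q₀ = 2.775 vs Keq = 9.022 ⇒ Q<K, forward
Step 1:
                   M          X          B
  init        0.3476      1.891     0.3062
  Δ         -0.08793    0.08793    0.08793
  eq          0.2597      1.979     0.3941
  solve Keq expr → x = 0.04397; check Q = 9.022
Then change container volume by factor 1.5 (V_new/V_old).
Step 2:
                   M          X          B
  init        0.1731      1.319     0.2628
  Δ         -0.03749    0.03749    0.03749
  eq          0.1356      1.357     0.3002
  solve Keq expr → x = 0.01875; check Q = 9.022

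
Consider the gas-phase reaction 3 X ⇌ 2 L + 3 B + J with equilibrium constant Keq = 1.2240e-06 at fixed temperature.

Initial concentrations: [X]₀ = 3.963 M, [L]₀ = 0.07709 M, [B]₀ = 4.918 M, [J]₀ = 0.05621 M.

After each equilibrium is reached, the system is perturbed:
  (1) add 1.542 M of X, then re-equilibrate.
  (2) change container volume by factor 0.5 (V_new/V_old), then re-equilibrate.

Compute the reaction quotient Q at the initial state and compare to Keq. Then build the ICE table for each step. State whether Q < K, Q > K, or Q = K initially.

Q₀ = 6.3841e-04 vs Keq = 1.2240e-06 ⇒ Q>K, reverse
Step 1:
                   X          L          B          J
  Initial      3.963    0.07709      4.918    0.05621
  Change      0.1067    -0.0711    -0.1067   -0.03555
  Equil         4.07   0.005988      4.811    0.02066
  solve Keq expr → x = -0.03555; check Q = 1.2240e-06
Then add 1.542 M of X.
Step 2:
                   X          L          B          J
  Initial      5.612   0.005988      4.811    0.02066
  Change   -0.004971   0.003314   0.004971   0.001657
  Equil        5.607   0.009302      4.816    0.02232
  solve Keq expr → x = 0.001657; check Q = 1.2240e-06
Then change container volume by factor 0.5 (V_new/V_old).
Step 3:
                   X          L          B          J
  Initial      11.21     0.0186      9.633    0.04463
  Change     0.01728   -0.01152   -0.01728   -0.00576
  Equil        11.23   0.007083      9.615    0.03887
  solve Keq expr → x = -0.00576; check Q = 1.2240e-06

Q₀ = 6.3841e-04; Q > K (proceeds reverse)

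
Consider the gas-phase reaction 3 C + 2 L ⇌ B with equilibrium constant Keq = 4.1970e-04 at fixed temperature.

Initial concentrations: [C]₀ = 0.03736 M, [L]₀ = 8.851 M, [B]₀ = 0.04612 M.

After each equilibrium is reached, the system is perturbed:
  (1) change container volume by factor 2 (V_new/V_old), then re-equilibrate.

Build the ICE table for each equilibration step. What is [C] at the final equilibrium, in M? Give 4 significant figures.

[C]_eq = 0.08784 M

Q₀ = 11.29 vs Keq = 4.1970e-04 ⇒ Q>K, reverse
Step 1:
                    C           L           B
  init        0.03736       8.851     0.04612
  Δ            0.1378     0.09188    -0.04594
  eq           0.1752       8.943  1.8044e-04
  solve Keq expr → x = -0.04594; check Q = 4.1970e-04
Then change container volume by factor 2 (V_new/V_old).
Step 2:
                    C           L           B
  init        0.08759       4.471  9.0221e-05
  Δ        2.5360e-04  1.6907e-04 -8.4533e-05
  eq          0.08784       4.472  5.6884e-06
  solve Keq expr → x = -8.4533e-05; check Q = 4.1970e-04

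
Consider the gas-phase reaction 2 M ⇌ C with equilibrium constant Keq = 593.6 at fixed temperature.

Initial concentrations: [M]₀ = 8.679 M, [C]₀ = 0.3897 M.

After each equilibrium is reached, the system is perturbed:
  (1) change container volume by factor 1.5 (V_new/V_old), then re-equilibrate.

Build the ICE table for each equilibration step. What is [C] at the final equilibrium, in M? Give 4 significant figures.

[C]_eq = 3.117 M

Q₀ = 0.005174 vs Keq = 593.6 ⇒ Q<K, forward
Step 1:
                    M           C
  I             8.679      0.3897
  C             -8.59       4.295
  E           0.08884       4.685
  solve Keq expr → x = 4.295; check Q = 593.6
Then change container volume by factor 1.5 (V_new/V_old).
Step 2:
                    M           C
  I           0.05923       3.123
  C           0.01323   -0.006617
  E           0.07246       3.117
  solve Keq expr → x = -0.006617; check Q = 593.6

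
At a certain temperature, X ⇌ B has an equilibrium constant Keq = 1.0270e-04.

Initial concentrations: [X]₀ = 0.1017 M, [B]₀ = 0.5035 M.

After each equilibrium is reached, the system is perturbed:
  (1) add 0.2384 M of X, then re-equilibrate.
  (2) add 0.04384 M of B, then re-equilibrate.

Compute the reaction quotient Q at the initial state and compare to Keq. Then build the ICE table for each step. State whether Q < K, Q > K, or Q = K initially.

Q₀ = 4.951 vs Keq = 1.0270e-04 ⇒ Q>K, reverse
Step 1:
                    X           B
  I            0.1017      0.5035
  C            0.5034     -0.5034
  E            0.6051  6.2148e-05
  solve Keq expr → x = -0.5034; check Q = 1.0270e-04
Then add 0.2384 M of X.
Step 2:
                    X           B
  I            0.8435  6.2148e-05
  C       -2.4481e-05  2.4481e-05
  E            0.8435  8.6629e-05
  solve Keq expr → x = 2.4481e-05; check Q = 1.0270e-04
Then add 0.04384 M of B.
Step 3:
                    X           B
  I            0.8435     0.04393
  C           0.04384    -0.04384
  E            0.8873  9.1131e-05
  solve Keq expr → x = -0.04384; check Q = 1.0270e-04

Q₀ = 4.951; Q > K (proceeds reverse)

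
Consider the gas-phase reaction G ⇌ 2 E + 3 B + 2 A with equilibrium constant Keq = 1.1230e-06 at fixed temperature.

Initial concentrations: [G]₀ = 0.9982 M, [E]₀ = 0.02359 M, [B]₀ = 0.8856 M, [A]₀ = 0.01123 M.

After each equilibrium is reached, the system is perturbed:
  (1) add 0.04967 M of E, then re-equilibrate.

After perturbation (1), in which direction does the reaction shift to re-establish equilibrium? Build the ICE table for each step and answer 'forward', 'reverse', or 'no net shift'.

Direction: reverse

Q₀ = 4.8833e-08 vs Keq = 1.1230e-06 ⇒ Q<K, forward
Step 1:
                    G           E           B           A
  init         0.9982     0.02359      0.8856     0.01123
  Δ         -0.008955     0.01791     0.02686     0.01791
  eq           0.9892      0.0415      0.9125     0.02914
  solve Keq expr → x = 0.008955; check Q = 1.1230e-06
Then add 0.04967 M of E.
Step 2:
                    G           E           B           A
  init         0.9892     0.09117      0.9125     0.02914
  Δ          0.006543    -0.01309    -0.01963    -0.01309
  eq           0.9958     0.07808      0.8928     0.01605
  solve Keq expr → x = -0.006543; check Q = 1.1230e-06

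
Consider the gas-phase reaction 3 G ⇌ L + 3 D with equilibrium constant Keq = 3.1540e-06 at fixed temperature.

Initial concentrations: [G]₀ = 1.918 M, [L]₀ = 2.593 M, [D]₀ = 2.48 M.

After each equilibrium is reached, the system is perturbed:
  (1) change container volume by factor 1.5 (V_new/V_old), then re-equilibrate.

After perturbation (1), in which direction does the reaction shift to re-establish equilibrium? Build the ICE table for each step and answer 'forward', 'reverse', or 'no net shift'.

Q₀ = 5.605 vs Keq = 3.1540e-06 ⇒ Q>K, reverse
Step 1:
                  G         L         D
  Initial     1.918     2.593      2.48
  Change      2.427   -0.8092    -2.427
  Equil       4.345     1.784   0.05255
  solve Keq expr → x = -0.8092; check Q = 3.1540e-06
Then change container volume by factor 1.5 (V_new/V_old).
Step 2:
                  G         L         D
  Initial     2.897     1.189   0.03503
  Change  -0.004982  0.001661  0.004982
  Equil       2.892     1.191   0.04001
  solve Keq expr → x = 0.001661; check Q = 3.1540e-06

Direction: forward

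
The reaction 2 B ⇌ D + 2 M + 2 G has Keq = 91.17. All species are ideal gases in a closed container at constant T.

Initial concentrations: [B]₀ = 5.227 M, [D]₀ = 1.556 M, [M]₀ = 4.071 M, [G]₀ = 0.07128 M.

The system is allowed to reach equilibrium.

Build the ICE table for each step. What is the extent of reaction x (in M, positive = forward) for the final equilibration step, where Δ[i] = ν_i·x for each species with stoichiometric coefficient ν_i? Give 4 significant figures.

x = 1.208 M

Q₀ = 0.004796 vs Keq = 91.17 ⇒ Q<K, forward
Step 1:
                  B         D         M         G
  I           5.227     1.556     4.071   0.07128
  C          -2.417     1.208     2.417     2.417
  E            2.81     2.764     6.488     2.488
  solve Keq expr → x = 1.208; check Q = 91.17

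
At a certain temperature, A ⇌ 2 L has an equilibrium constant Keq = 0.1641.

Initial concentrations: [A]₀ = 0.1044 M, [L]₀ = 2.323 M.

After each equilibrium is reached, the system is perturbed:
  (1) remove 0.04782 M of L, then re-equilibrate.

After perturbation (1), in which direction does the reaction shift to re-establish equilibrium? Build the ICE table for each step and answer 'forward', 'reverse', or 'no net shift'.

Direction: forward

Q₀ = 51.69 vs Keq = 0.1641 ⇒ Q>K, reverse
Step 1:
                   A          L
  I           0.1044      2.323
  C           0.9532     -1.906
  E            1.058     0.4166
  solve Keq expr → x = -0.9532; check Q = 0.1641
Then remove 0.04782 M of L.
Step 2:
                   A          L
  I            1.058     0.3688
  C         -0.02176    0.04351
  E            1.036     0.4123
  solve Keq expr → x = 0.02176; check Q = 0.1641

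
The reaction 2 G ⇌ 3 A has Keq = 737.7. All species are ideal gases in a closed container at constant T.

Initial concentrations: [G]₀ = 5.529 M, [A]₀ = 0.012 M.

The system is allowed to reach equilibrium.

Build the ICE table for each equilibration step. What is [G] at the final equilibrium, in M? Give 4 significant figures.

Q₀ = 5.6526e-08 vs Keq = 737.7 ⇒ Q<K, forward
Step 1:
                    G           A
  I             5.529       0.012
  C            -4.813        7.22
  E             0.716       7.232
  solve Keq expr → x = 2.407; check Q = 737.7

[G]_eq = 0.716 M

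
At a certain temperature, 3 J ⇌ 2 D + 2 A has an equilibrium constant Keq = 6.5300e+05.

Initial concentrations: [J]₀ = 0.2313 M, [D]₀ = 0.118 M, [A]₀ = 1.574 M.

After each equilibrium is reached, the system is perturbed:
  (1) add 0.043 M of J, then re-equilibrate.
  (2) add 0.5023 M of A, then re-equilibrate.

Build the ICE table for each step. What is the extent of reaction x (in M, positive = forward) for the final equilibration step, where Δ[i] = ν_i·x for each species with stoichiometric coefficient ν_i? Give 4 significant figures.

Q₀ = 2.788 vs Keq = 6.5300e+05 ⇒ Q<K, forward
Step 1:
                    J           D           A
  init         0.2313       0.118       1.574
  Δ           -0.2244      0.1496      0.1496
  eq         0.006881      0.2676       1.724
  solve Keq expr → x = 0.07481; check Q = 6.5300e+05
Then add 0.043 M of J.
Step 2:
                    J           D           A
  init        0.04988      0.2676       1.724
  Δ          -0.04244      0.0283      0.0283
  eq         0.007438      0.2959       1.752
  solve Keq expr → x = 0.01415; check Q = 6.5300e+05
Then add 0.5023 M of A.
Step 3:
                    J           D           A
  init       0.007438      0.2959       2.254
  Δ          0.001341 -8.9415e-04 -8.9415e-04
  eq          0.00878       0.295       2.253
  solve Keq expr → x = -4.4708e-04; check Q = 6.5300e+05

x = -4.4708e-04 M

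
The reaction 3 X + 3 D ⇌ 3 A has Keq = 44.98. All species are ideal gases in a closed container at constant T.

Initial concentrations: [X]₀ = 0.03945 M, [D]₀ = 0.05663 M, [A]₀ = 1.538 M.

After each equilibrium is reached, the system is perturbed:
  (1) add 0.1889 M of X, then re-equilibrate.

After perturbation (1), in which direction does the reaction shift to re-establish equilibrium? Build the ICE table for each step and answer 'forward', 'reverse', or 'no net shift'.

Direction: forward

Q₀ = 3.2628e+08 vs Keq = 44.98 ⇒ Q>K, reverse
Step 1:
                   X          D          A
  I          0.03945    0.05663      1.538
  C           0.4939     0.4939    -0.4939
  E           0.5333     0.5505      1.044
  solve Keq expr → x = -0.1646; check Q = 44.98
Then add 0.1889 M of X.
Step 2:
                   X          D          A
  I           0.7222     0.5505      1.044
  C         -0.07008   -0.07008    0.07008
  E           0.6521     0.4804      1.114
  solve Keq expr → x = 0.02336; check Q = 44.98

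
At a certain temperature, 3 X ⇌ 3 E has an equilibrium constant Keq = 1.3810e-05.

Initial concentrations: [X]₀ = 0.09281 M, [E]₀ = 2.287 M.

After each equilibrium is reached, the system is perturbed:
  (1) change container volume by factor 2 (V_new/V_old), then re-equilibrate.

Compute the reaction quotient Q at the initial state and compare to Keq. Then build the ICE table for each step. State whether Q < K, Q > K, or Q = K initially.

Q₀ = 1.4963e+04 vs Keq = 1.3810e-05 ⇒ Q>K, reverse
Step 1:
                    X           E
  init        0.09281       2.287
  Δ             2.231      -2.231
  eq            2.324     0.05576
  solve Keq expr → x = -0.7437; check Q = 1.3810e-05
Then change container volume by factor 2 (V_new/V_old).
Step 2:
                    X           E
  init          1.162     0.02788
  Δ                 0           0
  eq            1.162     0.02788
  solve Keq expr → x = 0; check Q = 1.3810e-05

Q₀ = 1.4963e+04; Q > K (proceeds reverse)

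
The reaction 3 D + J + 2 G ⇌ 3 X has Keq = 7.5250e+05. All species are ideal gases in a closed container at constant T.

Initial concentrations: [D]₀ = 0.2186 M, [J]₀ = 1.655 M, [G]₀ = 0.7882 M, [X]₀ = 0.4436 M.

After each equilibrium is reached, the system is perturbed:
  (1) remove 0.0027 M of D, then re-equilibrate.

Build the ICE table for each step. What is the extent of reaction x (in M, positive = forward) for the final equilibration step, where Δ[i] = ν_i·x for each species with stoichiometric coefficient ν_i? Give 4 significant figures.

Q₀ = 8.127 vs Keq = 7.5250e+05 ⇒ Q<K, forward
Step 1:
                    D           J           G           X
  I            0.2186       1.655      0.7882      0.4436
  C           -0.2104    -0.07012     -0.1402      0.2104
  E          0.008235       1.585       0.648       0.654
  solve Keq expr → x = 0.07012; check Q = 7.5250e+05
Then remove 0.0027 M of D.
Step 2:
                    D           J           G           X
  I          0.005535       1.585       0.648       0.654
  C           0.00265  8.8341e-04    0.001767    -0.00265
  E          0.008186       1.586      0.6497      0.6513
  solve Keq expr → x = -8.8341e-04; check Q = 7.5250e+05

x = -8.8341e-04 M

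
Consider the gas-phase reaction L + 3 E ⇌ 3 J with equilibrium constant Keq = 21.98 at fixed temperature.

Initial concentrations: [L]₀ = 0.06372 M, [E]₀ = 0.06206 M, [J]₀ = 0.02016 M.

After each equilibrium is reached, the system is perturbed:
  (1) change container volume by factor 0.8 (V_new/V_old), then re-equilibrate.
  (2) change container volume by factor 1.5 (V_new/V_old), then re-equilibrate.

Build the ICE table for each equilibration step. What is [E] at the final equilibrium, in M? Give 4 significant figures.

Q₀ = 0.538 vs Keq = 21.98 ⇒ Q<K, forward
Step 1:
                  L         E         J
  I         0.06372   0.06206   0.02016
  C       -0.007468   -0.0224    0.0224
  E         0.05625   0.03966   0.04256
  solve Keq expr → x = 0.007468; check Q = 21.98
Then change container volume by factor 0.8 (V_new/V_old).
Step 2:
                  L         E         J
  I         0.07032   0.04957    0.0532
  C       -6.1036e-04 -0.001831  0.001831
  E          0.0697   0.04774   0.05504
  solve Keq expr → x = 6.1036e-04; check Q = 21.98
Then change container volume by factor 1.5 (V_new/V_old).
Step 3:
                  L         E         J
  I         0.04647   0.03183   0.03669
  C       7.4025e-04  0.002221 -0.002221
  E         0.04721   0.03405   0.03447
  solve Keq expr → x = -7.4025e-04; check Q = 21.98

[E]_eq = 0.03405 M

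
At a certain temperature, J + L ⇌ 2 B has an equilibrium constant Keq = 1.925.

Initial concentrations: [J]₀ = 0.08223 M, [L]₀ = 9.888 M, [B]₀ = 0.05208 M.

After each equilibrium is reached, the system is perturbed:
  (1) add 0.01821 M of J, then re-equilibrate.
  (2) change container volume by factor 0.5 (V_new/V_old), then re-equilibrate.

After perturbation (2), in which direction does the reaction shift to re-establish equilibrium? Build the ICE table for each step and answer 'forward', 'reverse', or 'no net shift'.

Direction: no net shift

Q₀ = 0.003336 vs Keq = 1.925 ⇒ Q<K, forward
Step 1:
                    J           L           B
  init        0.08223       9.888     0.05208
  Δ          -0.07985    -0.07985      0.1597
  eq         0.002376       9.808      0.2118
  solve Keq expr → x = 0.07985; check Q = 1.925
Then add 0.01821 M of J.
Step 2:
                    J           L           B
  init        0.02059       9.808      0.2118
  Δ          -0.01736    -0.01736     0.03472
  eq         0.003224       9.791      0.2465
  solve Keq expr → x = 0.01736; check Q = 1.925
Then change container volume by factor 0.5 (V_new/V_old).
Step 3:
                    J           L           B
  init       0.006448       19.58       0.493
  Δ                 0           0           0
  eq         0.006448       19.58       0.493
  solve Keq expr → x = 0; check Q = 1.925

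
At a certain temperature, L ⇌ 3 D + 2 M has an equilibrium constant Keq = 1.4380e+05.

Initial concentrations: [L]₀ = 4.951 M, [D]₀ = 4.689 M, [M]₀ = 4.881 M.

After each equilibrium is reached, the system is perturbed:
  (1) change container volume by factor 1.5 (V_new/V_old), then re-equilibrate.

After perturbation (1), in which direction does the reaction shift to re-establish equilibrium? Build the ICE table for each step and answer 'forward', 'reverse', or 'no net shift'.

Q₀ = 496.1 vs Keq = 1.4380e+05 ⇒ Q<K, forward
Step 1:
                   L          D          M
  Initial      4.951      4.689      4.881
  Change      -2.948      8.845      5.897
  Equil        2.003      13.53      10.78
  solve Keq expr → x = 2.948; check Q = 1.4380e+05
Then change container volume by factor 1.5 (V_new/V_old).
Step 2:
                   L          D          M
  Initial      1.335      9.023      7.185
  Change     -0.6627      1.988      1.325
  Equil       0.6724      11.01      8.511
  solve Keq expr → x = 0.6627; check Q = 1.4380e+05

Direction: forward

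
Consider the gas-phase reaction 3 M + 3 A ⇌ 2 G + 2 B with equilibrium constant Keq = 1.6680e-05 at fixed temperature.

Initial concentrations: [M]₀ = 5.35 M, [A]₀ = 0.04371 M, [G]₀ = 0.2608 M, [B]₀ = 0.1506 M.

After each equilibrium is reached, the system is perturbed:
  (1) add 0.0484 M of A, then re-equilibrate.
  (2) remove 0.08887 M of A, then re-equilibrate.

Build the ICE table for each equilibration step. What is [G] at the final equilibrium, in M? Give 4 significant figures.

Q₀ = 0.1206 vs Keq = 1.6680e-05 ⇒ Q>K, reverse
Step 1:
                  M         A         G         B
  init         5.35   0.04371    0.2608    0.1506
  Δ          0.1716    0.1716   -0.1144   -0.1144
  eq          5.522    0.2153    0.1464   0.03618
  solve Keq expr → x = -0.05721; check Q = 1.6680e-05
Then add 0.0484 M of A.
Step 2:
                  M         A         G         B
  init        5.522    0.2637    0.1464   0.03618
  Δ        -0.01115  -0.01115   0.00743   0.00743
  eq           5.51    0.2526    0.1538   0.04361
  solve Keq expr → x = 0.003715; check Q = 1.6680e-05
Then remove 0.08887 M of A.
Step 3:
                  M         A         G         B
  init         5.51    0.1637    0.1538   0.04361
  Δ         0.02047   0.02047  -0.01364  -0.01364
  eq          5.531    0.1842    0.1402   0.02996
  solve Keq expr → x = -0.006822; check Q = 1.6680e-05

[G]_eq = 0.1402 M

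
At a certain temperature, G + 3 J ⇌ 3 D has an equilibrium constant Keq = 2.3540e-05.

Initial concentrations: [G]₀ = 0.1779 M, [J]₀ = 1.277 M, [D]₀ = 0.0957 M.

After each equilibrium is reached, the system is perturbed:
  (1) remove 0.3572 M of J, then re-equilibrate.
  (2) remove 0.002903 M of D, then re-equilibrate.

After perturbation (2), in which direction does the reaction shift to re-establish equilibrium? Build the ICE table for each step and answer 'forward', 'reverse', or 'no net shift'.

Direction: forward

Q₀ = 0.002366 vs Keq = 2.3540e-05 ⇒ Q>K, reverse
Step 1:
                    G           J           D
  I            0.1779       1.277      0.0957
  C           0.02433     0.07299    -0.07299
  E            0.2022        1.35     0.02271
  solve Keq expr → x = -0.02433; check Q = 2.3540e-05
Then remove 0.3572 M of J.
Step 2:
                    G           J           D
  I            0.2022      0.9928     0.02271
  C          0.001952    0.005857   -0.005857
  E            0.2042      0.9986     0.01685
  solve Keq expr → x = -0.001952; check Q = 2.3540e-05
Then remove 0.002903 M of D.
Step 3:
                    G           J           D
  I            0.2042      0.9986     0.01395
  C       -9.4311e-04   -0.002829    0.002829
  E            0.2032      0.9958     0.01678
  solve Keq expr → x = 9.4311e-04; check Q = 2.3540e-05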